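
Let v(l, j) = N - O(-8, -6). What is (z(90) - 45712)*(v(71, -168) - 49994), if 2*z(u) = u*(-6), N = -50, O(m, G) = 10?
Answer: 2301583028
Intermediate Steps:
z(u) = -3*u (z(u) = (u*(-6))/2 = (-6*u)/2 = -3*u)
v(l, j) = -60 (v(l, j) = -50 - 1*10 = -50 - 10 = -60)
(z(90) - 45712)*(v(71, -168) - 49994) = (-3*90 - 45712)*(-60 - 49994) = (-270 - 45712)*(-50054) = -45982*(-50054) = 2301583028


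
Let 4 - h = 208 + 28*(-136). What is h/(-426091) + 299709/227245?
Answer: 126884316539/96827049295 ≈ 1.3104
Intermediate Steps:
h = 3604 (h = 4 - (208 + 28*(-136)) = 4 - (208 - 3808) = 4 - 1*(-3600) = 4 + 3600 = 3604)
h/(-426091) + 299709/227245 = 3604/(-426091) + 299709/227245 = 3604*(-1/426091) + 299709*(1/227245) = -3604/426091 + 299709/227245 = 126884316539/96827049295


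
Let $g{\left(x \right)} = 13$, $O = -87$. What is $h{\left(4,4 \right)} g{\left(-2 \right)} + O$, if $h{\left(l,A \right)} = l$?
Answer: $-35$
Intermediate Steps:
$h{\left(4,4 \right)} g{\left(-2 \right)} + O = 4 \cdot 13 - 87 = 52 - 87 = -35$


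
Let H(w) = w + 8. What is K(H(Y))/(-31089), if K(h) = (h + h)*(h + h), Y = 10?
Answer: -432/10363 ≈ -0.041687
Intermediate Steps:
H(w) = 8 + w
K(h) = 4*h² (K(h) = (2*h)*(2*h) = 4*h²)
K(H(Y))/(-31089) = (4*(8 + 10)²)/(-31089) = (4*18²)*(-1/31089) = (4*324)*(-1/31089) = 1296*(-1/31089) = -432/10363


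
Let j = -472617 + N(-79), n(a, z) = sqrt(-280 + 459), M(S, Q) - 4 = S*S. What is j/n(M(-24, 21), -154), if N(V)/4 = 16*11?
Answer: -471913*sqrt(179)/179 ≈ -35272.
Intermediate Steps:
M(S, Q) = 4 + S**2 (M(S, Q) = 4 + S*S = 4 + S**2)
n(a, z) = sqrt(179)
N(V) = 704 (N(V) = 4*(16*11) = 4*176 = 704)
j = -471913 (j = -472617 + 704 = -471913)
j/n(M(-24, 21), -154) = -471913*sqrt(179)/179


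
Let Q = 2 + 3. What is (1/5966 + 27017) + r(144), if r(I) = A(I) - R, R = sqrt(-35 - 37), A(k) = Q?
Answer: 161213253/5966 - 6*I*sqrt(2) ≈ 27022.0 - 8.4853*I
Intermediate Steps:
Q = 5
A(k) = 5
R = 6*I*sqrt(2) (R = sqrt(-72) = 6*I*sqrt(2) ≈ 8.4853*I)
r(I) = 5 - 6*I*sqrt(2)
(1/5966 + 27017) + r(144) = (1/5966 + 27017) + (5 - 6*I*sqrt(2)) = 161183423/5966 + (5 - 6*I*sqrt(2)) = 161213253/5966 - 6*I*sqrt(2)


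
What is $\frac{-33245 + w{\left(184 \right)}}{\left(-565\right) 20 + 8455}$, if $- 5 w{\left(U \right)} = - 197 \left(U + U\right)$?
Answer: $\frac{93729}{14225} \approx 6.589$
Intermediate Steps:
$w{\left(U \right)} = \frac{394 U}{5}$ ($w{\left(U \right)} = - \frac{\left(-197\right) \left(U + U\right)}{5} = - \frac{\left(-197\right) 2 U}{5} = - \frac{\left(-394\right) U}{5} = \frac{394 U}{5}$)
$\frac{-33245 + w{\left(184 \right)}}{\left(-565\right) 20 + 8455} = \frac{-33245 + \frac{394}{5} \cdot 184}{\left(-565\right) 20 + 8455} = \frac{-33245 + \frac{72496}{5}}{-11300 + 8455} = - \frac{93729}{5 \left(-2845\right)} = \left(- \frac{93729}{5}\right) \left(- \frac{1}{2845}\right) = \frac{93729}{14225}$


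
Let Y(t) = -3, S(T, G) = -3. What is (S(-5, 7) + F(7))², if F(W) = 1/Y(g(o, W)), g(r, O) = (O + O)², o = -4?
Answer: 100/9 ≈ 11.111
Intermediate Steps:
g(r, O) = 4*O² (g(r, O) = (2*O)² = 4*O²)
F(W) = -⅓ (F(W) = 1/(-3) = -⅓)
(S(-5, 7) + F(7))² = (-3 - ⅓)² = (-10/3)² = 100/9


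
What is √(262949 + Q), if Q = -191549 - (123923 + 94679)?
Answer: I*√147202 ≈ 383.67*I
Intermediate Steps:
Q = -410151 (Q = -191549 - 1*218602 = -191549 - 218602 = -410151)
√(262949 + Q) = √(262949 - 410151) = √(-147202) = I*√147202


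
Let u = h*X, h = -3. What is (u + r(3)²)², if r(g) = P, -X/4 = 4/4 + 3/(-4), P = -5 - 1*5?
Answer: 10609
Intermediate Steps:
P = -10 (P = -5 - 5 = -10)
X = -1 (X = -4*(4/4 + 3/(-4)) = -4*(4*(¼) + 3*(-¼)) = -4*(1 - ¾) = -4*¼ = -1)
r(g) = -10
u = 3 (u = -3*(-1) = 3)
(u + r(3)²)² = (3 + (-10)²)² = (3 + 100)² = 103² = 10609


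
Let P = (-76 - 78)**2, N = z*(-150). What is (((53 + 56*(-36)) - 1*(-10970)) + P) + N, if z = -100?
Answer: 47723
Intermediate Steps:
N = 15000 (N = -100*(-150) = 15000)
P = 23716 (P = (-154)**2 = 23716)
(((53 + 56*(-36)) - 1*(-10970)) + P) + N = (((53 + 56*(-36)) - 1*(-10970)) + 23716) + 15000 = (((53 - 2016) + 10970) + 23716) + 15000 = ((-1963 + 10970) + 23716) + 15000 = (9007 + 23716) + 15000 = 32723 + 15000 = 47723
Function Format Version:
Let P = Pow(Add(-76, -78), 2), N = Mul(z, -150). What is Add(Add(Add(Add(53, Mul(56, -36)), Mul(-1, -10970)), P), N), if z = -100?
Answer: 47723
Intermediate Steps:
N = 15000 (N = Mul(-100, -150) = 15000)
P = 23716 (P = Pow(-154, 2) = 23716)
Add(Add(Add(Add(53, Mul(56, -36)), Mul(-1, -10970)), P), N) = Add(Add(Add(Add(53, Mul(56, -36)), Mul(-1, -10970)), 23716), 15000) = Add(Add(Add(Add(53, -2016), 10970), 23716), 15000) = Add(Add(Add(-1963, 10970), 23716), 15000) = Add(Add(9007, 23716), 15000) = Add(32723, 15000) = 47723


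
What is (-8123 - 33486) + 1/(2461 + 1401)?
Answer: -160693957/3862 ≈ -41609.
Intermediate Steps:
(-8123 - 33486) + 1/(2461 + 1401) = -41609 + 1/3862 = -160693957/3862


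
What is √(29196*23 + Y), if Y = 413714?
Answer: √1085222 ≈ 1041.7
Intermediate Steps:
√(29196*23 + Y) = √(29196*23 + 413714) = √(671508 + 413714) = √1085222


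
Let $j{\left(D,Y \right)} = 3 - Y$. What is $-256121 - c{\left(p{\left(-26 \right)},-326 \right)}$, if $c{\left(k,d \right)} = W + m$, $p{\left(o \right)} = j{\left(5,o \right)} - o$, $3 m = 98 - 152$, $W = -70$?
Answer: $-256033$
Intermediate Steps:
$m = -18$ ($m = \frac{98 - 152}{3} = \frac{1}{3} \left(-54\right) = -18$)
$p{\left(o \right)} = 3 - 2 o$ ($p{\left(o \right)} = \left(3 - o\right) - o = 3 - 2 o$)
$c{\left(k,d \right)} = -88$ ($c{\left(k,d \right)} = -70 - 18 = -88$)
$-256121 - c{\left(p{\left(-26 \right)},-326 \right)} = -256121 - -88 = -256121 + 88 = -256033$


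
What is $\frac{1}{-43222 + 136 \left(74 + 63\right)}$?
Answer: $- \frac{1}{24590} \approx -4.0667 \cdot 10^{-5}$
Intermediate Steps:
$\frac{1}{-43222 + 136 \left(74 + 63\right)} = \frac{1}{-43222 + 136 \cdot 137} = \frac{1}{-43222 + 18632} = \frac{1}{-24590} = - \frac{1}{24590}$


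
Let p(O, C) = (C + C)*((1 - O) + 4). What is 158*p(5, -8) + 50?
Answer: 50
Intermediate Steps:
p(O, C) = 2*C*(5 - O) (p(O, C) = (2*C)*(5 - O) = 2*C*(5 - O))
158*p(5, -8) + 50 = 158*(2*(-8)*(5 - 1*5)) + 50 = 158*(2*(-8)*(5 - 5)) + 50 = 158*(2*(-8)*0) + 50 = 158*0 + 50 = 0 + 50 = 50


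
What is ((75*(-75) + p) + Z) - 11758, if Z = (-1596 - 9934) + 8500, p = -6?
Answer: -20419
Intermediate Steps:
Z = -3030 (Z = -11530 + 8500 = -3030)
((75*(-75) + p) + Z) - 11758 = ((75*(-75) - 6) - 3030) - 11758 = ((-5625 - 6) - 3030) - 11758 = (-5631 - 3030) - 11758 = -8661 - 11758 = -20419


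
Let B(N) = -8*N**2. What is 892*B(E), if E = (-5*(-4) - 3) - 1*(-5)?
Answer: -3453824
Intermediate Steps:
E = 22 (E = (20 - 3) + 5 = 17 + 5 = 22)
892*B(E) = 892*(-8*22**2) = 892*(-8*484) = 892*(-3872) = -3453824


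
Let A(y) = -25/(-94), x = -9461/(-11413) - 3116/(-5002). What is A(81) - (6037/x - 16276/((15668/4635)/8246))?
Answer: 14775249024401455857/372180061370 ≈ 3.9699e+7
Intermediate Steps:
x = 1010815/696193 (x = -9461*(-1/11413) - 3116*(-1/5002) = 9461/11413 + 38/61 = 1010815/696193 ≈ 1.4519)
A(y) = 25/94 (A(y) = -25*(-1/94) = 25/94)
A(81) - (6037/x - 16276/((15668/4635)/8246)) = 25/94 - (6037/(1010815/696193) - 16276/((15668/4635)/8246)) = 25/94 - (6037*(696193/1010815) - 16276/((15668*(1/4635))*(1/8246))) = 25/94 - (4202917141/1010815 - 16276/((15668/4635)*(1/8246))) = 25/94 - (4202917141/1010815 - 16276/7834/19110105) = 25/94 - (4202917141/1010815 - 16276*19110105/7834) = 25/94 - (4202917141/1010815 - 155518034490/3917) = 25/94 - 1*(-157183499206568053/3959362355) = 25/94 + 157183499206568053/3959362355 = 14775249024401455857/372180061370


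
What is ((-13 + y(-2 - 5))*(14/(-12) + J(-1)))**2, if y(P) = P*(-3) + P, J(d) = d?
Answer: 169/36 ≈ 4.6944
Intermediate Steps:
y(P) = -2*P (y(P) = -3*P + P = -2*P)
((-13 + y(-2 - 5))*(14/(-12) + J(-1)))**2 = ((-13 - 2*(-2 - 5))*(14/(-12) - 1))**2 = ((-13 - 2*(-7))*(14*(-1/12) - 1))**2 = ((-13 + 14)*(-7/6 - 1))**2 = (1*(-13/6))**2 = (-13/6)**2 = 169/36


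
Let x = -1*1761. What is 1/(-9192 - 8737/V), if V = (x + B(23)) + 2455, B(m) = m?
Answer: -717/6599401 ≈ -0.00010865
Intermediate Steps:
x = -1761
V = 717 (V = (-1761 + 23) + 2455 = -1738 + 2455 = 717)
1/(-9192 - 8737/V) = 1/(-9192 - 8737/717) = 1/(-6599401/717) = -717/6599401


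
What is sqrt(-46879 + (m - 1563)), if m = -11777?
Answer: 3*I*sqrt(6691) ≈ 245.4*I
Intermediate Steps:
sqrt(-46879 + (m - 1563)) = sqrt(-46879 + (-11777 - 1563)) = sqrt(-46879 - 13340) = sqrt(-60219) = 3*I*sqrt(6691)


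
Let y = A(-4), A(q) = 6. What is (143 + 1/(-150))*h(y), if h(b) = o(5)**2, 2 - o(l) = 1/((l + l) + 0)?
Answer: 7743089/15000 ≈ 516.21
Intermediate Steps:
y = 6
o(l) = 2 - 1/(2*l) (o(l) = 2 - 1/((l + l) + 0) = 2 - 1/(2*l + 0) = 2 - 1/(2*l))
h(b) = 361/100 (h(b) = (2 - 1/2/5)**2 = (2 - 1/2*1/5)**2 = (2 - 1/10)**2 = (19/10)**2 = 361/100)
(143 + 1/(-150))*h(y) = (143 + 1/(-150))*(361/100) = (143 - 1/150)*(361/100) = (21449/150)*(361/100) = 7743089/15000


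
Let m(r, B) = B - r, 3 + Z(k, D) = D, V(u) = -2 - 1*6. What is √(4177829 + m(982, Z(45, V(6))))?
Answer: 2*√1044209 ≈ 2043.7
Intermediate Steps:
V(u) = -8 (V(u) = -2 - 6 = -8)
Z(k, D) = -3 + D
√(4177829 + m(982, Z(45, V(6)))) = √(4177829 + ((-3 - 8) - 1*982)) = √(4177829 + (-11 - 982)) = √(4177829 - 993) = √4176836 = 2*√1044209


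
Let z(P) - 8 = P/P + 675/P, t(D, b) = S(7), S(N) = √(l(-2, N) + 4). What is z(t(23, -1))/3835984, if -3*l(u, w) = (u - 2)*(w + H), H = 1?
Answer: 9/3835984 + 675*√33/84391648 ≈ 4.8294e-5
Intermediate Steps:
l(u, w) = -(1 + w)*(-2 + u)/3 (l(u, w) = -(u - 2)*(w + 1)/3 = -(-2 + u)*(1 + w)/3 = -(1 + w)*(-2 + u)/3)
S(N) = √(16/3 + 4*N/3) (S(N) = √((⅔ - ⅓*(-2) + 2*N/3 - ⅓*(-2)*N) + 4) = √((⅔ + ⅔ + 2*N/3 + 2*N/3) + 4) = √((4/3 + 4*N/3) + 4) = √(16/3 + 4*N/3))
t(D, b) = 2*√33/3 (t(D, b) = 2*√(12 + 3*7)/3 = 2*√(12 + 21)/3 = 2*√33/3)
z(P) = 9 + 675/P (z(P) = 8 + (P/P + 675/P) = 8 + (1 + 675/P) = 9 + 675/P)
z(t(23, -1))/3835984 = (9 + 675/((2*√33/3)))/3835984 = (9 + 675*(√33/22))*(1/3835984) = (9 + 675*√33/22)*(1/3835984) = 9/3835984 + 675*√33/84391648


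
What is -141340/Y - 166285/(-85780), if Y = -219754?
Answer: 4866593909/1885049812 ≈ 2.5817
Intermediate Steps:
-141340/Y - 166285/(-85780) = -141340/(-219754) - 166285/(-85780) = -141340*(-1/219754) - 166285*(-1/85780) = 70670/109877 + 33257/17156 = 4866593909/1885049812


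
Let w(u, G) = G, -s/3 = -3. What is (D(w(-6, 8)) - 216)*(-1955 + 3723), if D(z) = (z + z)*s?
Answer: -127296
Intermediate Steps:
s = 9 (s = -3*(-3) = 9)
D(z) = 18*z (D(z) = (z + z)*9 = (2*z)*9 = 18*z)
(D(w(-6, 8)) - 216)*(-1955 + 3723) = (18*8 - 216)*(-1955 + 3723) = (144 - 216)*1768 = -72*1768 = -127296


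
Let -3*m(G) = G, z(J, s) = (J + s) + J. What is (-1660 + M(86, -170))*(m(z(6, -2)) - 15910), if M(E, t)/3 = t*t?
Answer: -4059809600/3 ≈ -1.3533e+9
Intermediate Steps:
z(J, s) = s + 2*J
M(E, t) = 3*t² (M(E, t) = 3*(t*t) = 3*t²)
m(G) = -G/3
(-1660 + M(86, -170))*(m(z(6, -2)) - 15910) = (-1660 + 3*(-170)²)*(-(-2 + 2*6)/3 - 15910) = (-1660 + 3*28900)*(-(-2 + 12)/3 - 15910) = (-1660 + 86700)*(-⅓*10 - 15910) = 85040*(-10/3 - 15910) = 85040*(-47740/3) = -4059809600/3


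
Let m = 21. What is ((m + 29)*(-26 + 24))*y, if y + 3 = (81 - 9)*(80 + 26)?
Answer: -762900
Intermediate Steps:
y = 7629 (y = -3 + (81 - 9)*(80 + 26) = -3 + 72*106 = -3 + 7632 = 7629)
((m + 29)*(-26 + 24))*y = ((21 + 29)*(-26 + 24))*7629 = (50*(-2))*7629 = -100*7629 = -762900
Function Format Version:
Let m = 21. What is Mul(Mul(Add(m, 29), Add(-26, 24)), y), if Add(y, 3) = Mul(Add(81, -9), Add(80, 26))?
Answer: -762900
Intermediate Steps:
y = 7629 (y = Add(-3, Mul(Add(81, -9), Add(80, 26))) = Add(-3, Mul(72, 106)) = Add(-3, 7632) = 7629)
Mul(Mul(Add(m, 29), Add(-26, 24)), y) = Mul(Mul(Add(21, 29), Add(-26, 24)), 7629) = Mul(Mul(50, -2), 7629) = Mul(-100, 7629) = -762900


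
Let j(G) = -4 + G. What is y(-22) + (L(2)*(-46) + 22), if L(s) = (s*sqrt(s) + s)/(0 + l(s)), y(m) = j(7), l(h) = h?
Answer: -21 - 46*sqrt(2) ≈ -86.054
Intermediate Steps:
y(m) = 3 (y(m) = -4 + 7 = 3)
L(s) = (s + s**(3/2))/s (L(s) = (s*sqrt(s) + s)/(0 + s) = (s**(3/2) + s)/s = (s + s**(3/2))/s)
y(-22) + (L(2)*(-46) + 22) = 3 + ((1 + sqrt(2))*(-46) + 22) = 3 + ((-46 - 46*sqrt(2)) + 22) = 3 + (-24 - 46*sqrt(2)) = -21 - 46*sqrt(2)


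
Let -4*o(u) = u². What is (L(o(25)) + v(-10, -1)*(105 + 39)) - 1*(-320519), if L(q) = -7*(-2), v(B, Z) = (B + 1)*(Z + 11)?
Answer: 307573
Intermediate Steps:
o(u) = -u²/4
v(B, Z) = (1 + B)*(11 + Z)
L(q) = 14
(L(o(25)) + v(-10, -1)*(105 + 39)) - 1*(-320519) = (14 + (11 - 1 + 11*(-10) - 10*(-1))*(105 + 39)) - 1*(-320519) = (14 + (11 - 1 - 110 + 10)*144) + 320519 = (14 - 90*144) + 320519 = (14 - 12960) + 320519 = -12946 + 320519 = 307573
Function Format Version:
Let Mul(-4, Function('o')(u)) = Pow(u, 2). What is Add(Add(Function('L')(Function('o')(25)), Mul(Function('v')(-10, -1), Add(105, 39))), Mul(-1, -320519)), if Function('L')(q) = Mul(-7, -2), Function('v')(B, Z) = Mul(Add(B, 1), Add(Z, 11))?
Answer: 307573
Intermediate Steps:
Function('o')(u) = Mul(Rational(-1, 4), Pow(u, 2))
Function('v')(B, Z) = Mul(Add(1, B), Add(11, Z))
Function('L')(q) = 14
Add(Add(Function('L')(Function('o')(25)), Mul(Function('v')(-10, -1), Add(105, 39))), Mul(-1, -320519)) = Add(Add(14, Mul(Add(11, -1, Mul(11, -10), Mul(-10, -1)), Add(105, 39))), Mul(-1, -320519)) = Add(Add(14, Mul(Add(11, -1, -110, 10), 144)), 320519) = Add(Add(14, Mul(-90, 144)), 320519) = Add(Add(14, -12960), 320519) = Add(-12946, 320519) = 307573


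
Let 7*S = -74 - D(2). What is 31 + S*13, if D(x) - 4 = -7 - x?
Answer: -680/7 ≈ -97.143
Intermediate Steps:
D(x) = -3 - x (D(x) = 4 + (-7 - x) = -3 - x)
S = -69/7 (S = (-74 - (-3 - 1*2))/7 = (-74 - (-3 - 2))/7 = (-74 - 1*(-5))/7 = (-74 + 5)/7 = (⅐)*(-69) = -69/7 ≈ -9.8571)
31 + S*13 = 31 - 69/7*13 = 31 - 897/7 = -680/7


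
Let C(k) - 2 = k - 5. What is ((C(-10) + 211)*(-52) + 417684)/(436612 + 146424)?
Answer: 101847/145759 ≈ 0.69874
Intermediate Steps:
C(k) = -3 + k (C(k) = 2 + (k - 5) = 2 + (-5 + k) = -3 + k)
((C(-10) + 211)*(-52) + 417684)/(436612 + 146424) = (((-3 - 10) + 211)*(-52) + 417684)/(436612 + 146424) = ((-13 + 211)*(-52) + 417684)/583036 = (198*(-52) + 417684)*(1/583036) = (-10296 + 417684)*(1/583036) = 407388*(1/583036) = 101847/145759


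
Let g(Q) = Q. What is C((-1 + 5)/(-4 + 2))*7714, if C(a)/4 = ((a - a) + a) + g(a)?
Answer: -123424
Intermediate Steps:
C(a) = 8*a (C(a) = 4*(((a - a) + a) + a) = 4*((0 + a) + a) = 4*(a + a) = 4*(2*a) = 8*a)
C((-1 + 5)/(-4 + 2))*7714 = (8*((-1 + 5)/(-4 + 2)))*7714 = (8*(4/(-2)))*7714 = (8*(4*(-½)))*7714 = (8*(-2))*7714 = -16*7714 = -123424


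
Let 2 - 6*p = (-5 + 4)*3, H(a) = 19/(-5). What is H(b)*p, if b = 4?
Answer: -19/6 ≈ -3.1667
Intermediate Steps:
H(a) = -19/5 (H(a) = 19*(-⅕) = -19/5)
p = ⅚ (p = ⅓ - (-5 + 4)*3/6 = ⅓ - (-1)*3/6 = ⅓ - ⅙*(-3) = ⅓ + ½ = ⅚ ≈ 0.83333)
H(b)*p = -19/5*⅚ = -19/6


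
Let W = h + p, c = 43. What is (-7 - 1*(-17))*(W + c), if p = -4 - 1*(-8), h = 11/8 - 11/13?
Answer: 24715/52 ≈ 475.29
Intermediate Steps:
h = 55/104 (h = 11*(1/8) - 11*1/13 = 11/8 - 11/13 = 55/104 ≈ 0.52885)
p = 4 (p = -4 + 8 = 4)
W = 471/104 (W = 55/104 + 4 = 471/104 ≈ 4.5288)
(-7 - 1*(-17))*(W + c) = (-7 - 1*(-17))*(471/104 + 43) = (-7 + 17)*(4943/104) = 10*(4943/104) = 24715/52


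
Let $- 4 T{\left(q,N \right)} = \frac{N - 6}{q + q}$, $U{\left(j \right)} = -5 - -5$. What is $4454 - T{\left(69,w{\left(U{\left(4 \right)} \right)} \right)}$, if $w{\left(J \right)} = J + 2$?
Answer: $\frac{614651}{138} \approx 4454.0$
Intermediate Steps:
$U{\left(j \right)} = 0$ ($U{\left(j \right)} = -5 + 5 = 0$)
$w{\left(J \right)} = 2 + J$
$T{\left(q,N \right)} = - \frac{-6 + N}{8 q}$ ($T{\left(q,N \right)} = - \frac{\left(N - 6\right) \frac{1}{q + q}}{4} = - \frac{\left(-6 + N\right) \frac{1}{2 q}}{4} = - \frac{\frac{1}{2} \frac{1}{q} \left(-6 + N\right)}{4} = - \frac{-6 + N}{8 q}$)
$4454 - T{\left(69,w{\left(U{\left(4 \right)} \right)} \right)} = 4454 - \frac{6 - \left(2 + 0\right)}{8 \cdot 69} = 4454 - \frac{1}{8} \cdot \frac{1}{69} \left(6 - 2\right) = 4454 - \frac{1}{8} \cdot \frac{1}{69} \cdot 4 = 4454 - \frac{1}{138} = \frac{614651}{138}$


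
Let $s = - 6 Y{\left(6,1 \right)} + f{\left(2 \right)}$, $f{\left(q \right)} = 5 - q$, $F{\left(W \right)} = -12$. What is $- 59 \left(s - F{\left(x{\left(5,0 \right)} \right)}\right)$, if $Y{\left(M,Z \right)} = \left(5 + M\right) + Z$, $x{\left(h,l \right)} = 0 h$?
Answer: $3363$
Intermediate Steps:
$x{\left(h,l \right)} = 0$
$Y{\left(M,Z \right)} = 5 + M + Z$
$s = -69$ ($s = - 6 \left(5 + 6 + 1\right) + \left(5 - 2\right) = \left(-6\right) 12 + \left(5 - 2\right) = -72 + 3 = -69$)
$- 59 \left(s - F{\left(x{\left(5,0 \right)} \right)}\right) = - 59 \left(-69 - -12\right) = - 59 \left(-69 + 12\right) = \left(-59\right) \left(-57\right) = 3363$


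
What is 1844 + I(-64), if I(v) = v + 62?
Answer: 1842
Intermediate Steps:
I(v) = 62 + v
1844 + I(-64) = 1844 + (62 - 64) = 1844 - 2 = 1842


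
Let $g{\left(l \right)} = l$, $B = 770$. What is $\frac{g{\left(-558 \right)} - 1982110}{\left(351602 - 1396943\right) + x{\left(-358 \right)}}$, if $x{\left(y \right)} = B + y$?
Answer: $\frac{1982668}{1044929} \approx 1.8974$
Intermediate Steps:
$x{\left(y \right)} = 770 + y$
$\frac{g{\left(-558 \right)} - 1982110}{\left(351602 - 1396943\right) + x{\left(-358 \right)}} = \frac{-558 - 1982110}{\left(351602 - 1396943\right) + \left(770 - 358\right)} = - \frac{1982668}{\left(351602 - 1396943\right) + 412} = - \frac{1982668}{-1045341 + 412} = - \frac{1982668}{-1044929} = \left(-1982668\right) \left(- \frac{1}{1044929}\right) = \frac{1982668}{1044929}$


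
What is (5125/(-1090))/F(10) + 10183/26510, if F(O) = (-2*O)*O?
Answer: 9423031/23116720 ≈ 0.40763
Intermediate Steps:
F(O) = -2*O²
(5125/(-1090))/F(10) + 10183/26510 = (5125/(-1090))/((-2*10²)) + 10183/26510 = (5125*(-1/1090))/((-2*100)) + 10183*(1/26510) = -1025/218/(-200) + 10183/26510 = -1025/218*(-1/200) + 10183/26510 = 41/1744 + 10183/26510 = 9423031/23116720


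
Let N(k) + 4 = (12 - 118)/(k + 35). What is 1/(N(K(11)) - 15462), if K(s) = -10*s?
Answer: -75/1159844 ≈ -6.4664e-5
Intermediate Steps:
N(k) = -4 - 106/(35 + k) (N(k) = -4 + (12 - 118)/(k + 35) = -4 - 106/(35 + k))
1/(N(K(11)) - 15462) = 1/(2*(-123 - (-20)*11)/(35 - 10*11) - 15462) = 1/(2*(-123 - 2*(-110))/(35 - 110) - 15462) = 1/(2*(-123 + 220)/(-75) - 15462) = 1/(2*(-1/75)*97 - 15462) = 1/(-194/75 - 15462) = 1/(-1159844/75) = -75/1159844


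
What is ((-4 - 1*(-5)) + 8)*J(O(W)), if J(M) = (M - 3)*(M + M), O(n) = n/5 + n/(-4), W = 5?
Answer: 117/8 ≈ 14.625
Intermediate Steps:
O(n) = -n/20 (O(n) = n*(1/5) + n*(-1/4) = n/5 - n/4 = -n/20)
J(M) = 2*M*(-3 + M) (J(M) = (-3 + M)*(2*M) = 2*M*(-3 + M))
((-4 - 1*(-5)) + 8)*J(O(W)) = ((-4 - 1*(-5)) + 8)*(2*(-1/20*5)*(-3 - 1/20*5)) = ((-4 + 5) + 8)*(2*(-1/4)*(-3 - 1/4)) = (1 + 8)*(2*(-1/4)*(-13/4)) = 9*(13/8) = 117/8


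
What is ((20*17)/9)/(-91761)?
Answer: -340/825849 ≈ -0.00041170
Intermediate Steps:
((20*17)/9)/(-91761) = ((1/9)*340)*(-1/91761) = (340/9)*(-1/91761) = -340/825849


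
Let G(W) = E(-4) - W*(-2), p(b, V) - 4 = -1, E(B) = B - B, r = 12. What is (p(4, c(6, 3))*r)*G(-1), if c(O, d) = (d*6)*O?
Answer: -72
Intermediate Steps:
E(B) = 0
c(O, d) = 6*O*d (c(O, d) = (6*d)*O = 6*O*d)
p(b, V) = 3 (p(b, V) = 4 - 1 = 3)
G(W) = 2*W (G(W) = 0 - W*(-2) = 0 - (-2)*W = 0 + 2*W = 2*W)
(p(4, c(6, 3))*r)*G(-1) = (3*12)*(2*(-1)) = 36*(-2) = -72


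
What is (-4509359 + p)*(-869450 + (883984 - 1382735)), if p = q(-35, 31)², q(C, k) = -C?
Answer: 6168033446934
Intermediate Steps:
p = 1225 (p = (-1*(-35))² = 35² = 1225)
(-4509359 + p)*(-869450 + (883984 - 1382735)) = (-4509359 + 1225)*(-869450 + (883984 - 1382735)) = -4508134*(-869450 - 498751) = -4508134*(-1368201) = 6168033446934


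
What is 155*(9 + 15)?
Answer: 3720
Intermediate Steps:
155*(9 + 15) = 155*24 = 3720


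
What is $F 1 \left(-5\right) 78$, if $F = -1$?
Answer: $390$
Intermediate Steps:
$F 1 \left(-5\right) 78 = \left(-1\right) 1 \left(-5\right) 78 = \left(-1\right) \left(-5\right) 78 = 5 \cdot 78 = 390$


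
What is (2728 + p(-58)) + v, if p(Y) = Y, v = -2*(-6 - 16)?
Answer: 2714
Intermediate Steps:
v = 44 (v = -2*(-22) = 44)
(2728 + p(-58)) + v = (2728 - 58) + 44 = 2670 + 44 = 2714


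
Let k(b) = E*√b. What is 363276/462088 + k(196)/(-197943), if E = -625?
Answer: 18987802817/22866771246 ≈ 0.83037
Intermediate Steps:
k(b) = -625*√b
363276/462088 + k(196)/(-197943) = 363276/462088 - 625*√196/(-197943) = 363276*(1/462088) - 625*14*(-1/197943) = 90819/115522 - 8750*(-1/197943) = 90819/115522 + 8750/197943 = 18987802817/22866771246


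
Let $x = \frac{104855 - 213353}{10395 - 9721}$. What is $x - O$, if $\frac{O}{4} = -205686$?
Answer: $\frac{277210479}{337} \approx 8.2258 \cdot 10^{5}$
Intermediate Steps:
$O = -822744$ ($O = 4 \left(-205686\right) = -822744$)
$x = - \frac{54249}{337}$ ($x = - \frac{108498}{674} = \left(-108498\right) \frac{1}{674} = - \frac{54249}{337} \approx -160.98$)
$x - O = - \frac{54249}{337} - -822744 = - \frac{54249}{337} + 822744 = \frac{277210479}{337}$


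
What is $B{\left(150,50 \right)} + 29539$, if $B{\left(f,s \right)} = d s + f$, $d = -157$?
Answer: $21839$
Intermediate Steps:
$B{\left(f,s \right)} = f - 157 s$ ($B{\left(f,s \right)} = - 157 s + f = f - 157 s$)
$B{\left(150,50 \right)} + 29539 = \left(150 - 7850\right) + 29539 = -7700 + 29539 = 21839$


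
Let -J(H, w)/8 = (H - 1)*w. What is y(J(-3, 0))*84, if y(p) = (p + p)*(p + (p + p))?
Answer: 0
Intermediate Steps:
J(H, w) = -8*w*(-1 + H) (J(H, w) = -8*(H - 1)*w = -8*(-1 + H)*w = -8*w*(-1 + H))
y(p) = 6*p**2 (y(p) = (2*p)*(p + 2*p) = (2*p)*(3*p) = 6*p**2)
y(J(-3, 0))*84 = (6*(8*0*(1 - 1*(-3)))**2)*84 = (6*(8*0*(1 + 3))**2)*84 = (6*(8*0*4)**2)*84 = (6*0**2)*84 = (6*0)*84 = 0*84 = 0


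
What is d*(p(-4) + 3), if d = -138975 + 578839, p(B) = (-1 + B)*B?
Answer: 10116872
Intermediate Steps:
p(B) = B*(-1 + B)
d = 439864
d*(p(-4) + 3) = 439864*(-4*(-1 - 4) + 3) = 439864*(-4*(-5) + 3) = 439864*(20 + 3) = 439864*23 = 10116872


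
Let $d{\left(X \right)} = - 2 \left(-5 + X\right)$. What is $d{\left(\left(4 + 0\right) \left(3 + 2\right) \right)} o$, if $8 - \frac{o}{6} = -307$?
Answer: $-56700$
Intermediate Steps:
$o = 1890$ ($o = 48 - -1842 = 48 + 1842 = 1890$)
$d{\left(X \right)} = 10 - 2 X$
$d{\left(\left(4 + 0\right) \left(3 + 2\right) \right)} o = \left(10 - 2 \left(4 + 0\right) \left(3 + 2\right)\right) 1890 = \left(10 - 2 \cdot 4 \cdot 5\right) 1890 = \left(10 - 40\right) 1890 = \left(-30\right) 1890 = -56700$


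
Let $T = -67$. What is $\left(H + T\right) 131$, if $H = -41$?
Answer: $-14148$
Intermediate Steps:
$\left(H + T\right) 131 = \left(-41 - 67\right) 131 = \left(-108\right) 131 = -14148$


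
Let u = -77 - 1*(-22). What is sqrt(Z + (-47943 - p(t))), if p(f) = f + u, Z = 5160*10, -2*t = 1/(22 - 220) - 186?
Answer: sqrt(15764353)/66 ≈ 60.158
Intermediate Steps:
t = 36829/396 (t = -(1/(22 - 220) - 186)/2 = -(1/(-198) - 186)/2 = -(-1/198 - 186)/2 = -1/2*(-36829/198) = 36829/396 ≈ 93.003)
Z = 51600
u = -55 (u = -77 + 22 = -55)
p(f) = -55 + f (p(f) = f - 55 = -55 + f)
sqrt(Z + (-47943 - p(t))) = sqrt(51600 + (-47943 - (-55 + 36829/396))) = sqrt(51600 + (-47943 - 1*15049/396)) = sqrt(51600 + (-47943 - 15049/396)) = sqrt(51600 - 19000477/396) = sqrt(1433123/396) = sqrt(15764353)/66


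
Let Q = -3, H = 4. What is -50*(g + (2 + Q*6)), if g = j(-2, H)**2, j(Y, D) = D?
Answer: 0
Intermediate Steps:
g = 16 (g = 4**2 = 16)
-50*(g + (2 + Q*6)) = -50*(16 + (2 - 3*6)) = -50*(16 + (2 - 18)) = -50*(16 - 16) = -50*0 = 0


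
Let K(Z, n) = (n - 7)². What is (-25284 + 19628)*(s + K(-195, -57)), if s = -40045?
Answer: 203327544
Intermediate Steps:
K(Z, n) = (-7 + n)²
(-25284 + 19628)*(s + K(-195, -57)) = (-25284 + 19628)*(-40045 + (-7 - 57)²) = -5656*(-40045 + (-64)²) = -5656*(-40045 + 4096) = -5656*(-35949) = 203327544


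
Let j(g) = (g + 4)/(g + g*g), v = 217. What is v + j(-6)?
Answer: 3254/15 ≈ 216.93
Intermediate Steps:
j(g) = (4 + g)/(g + g**2)
v + j(-6) = 217 + (4 - 6)/((-6)*(1 - 6)) = 217 - 1/6*(-2)/(-5) = 217 - 1/6*(-1/5)*(-2) = 217 - 1/15 = 3254/15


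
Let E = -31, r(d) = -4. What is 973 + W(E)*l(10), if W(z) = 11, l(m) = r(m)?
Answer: 929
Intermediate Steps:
l(m) = -4
973 + W(E)*l(10) = 973 + 11*(-4) = 973 - 44 = 929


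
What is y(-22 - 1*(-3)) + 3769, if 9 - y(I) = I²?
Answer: 3417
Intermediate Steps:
y(I) = 9 - I²
y(-22 - 1*(-3)) + 3769 = (9 - (-22 - 1*(-3))²) + 3769 = (9 - (-22 + 3)²) + 3769 = (9 - 1*(-19)²) + 3769 = (9 - 1*361) + 3769 = (9 - 361) + 3769 = -352 + 3769 = 3417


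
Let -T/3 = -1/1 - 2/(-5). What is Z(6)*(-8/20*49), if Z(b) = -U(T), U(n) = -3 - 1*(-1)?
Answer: -196/5 ≈ -39.200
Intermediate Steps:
T = 9/5 (T = -3*(-1/1 - 2/(-5)) = -3*(-1*1 - 2*(-⅕)) = -3*(-1 + ⅖) = -3*(-⅗) = 9/5 ≈ 1.8000)
U(n) = -2 (U(n) = -3 + 1 = -2)
Z(b) = 2 (Z(b) = -1*(-2) = 2)
Z(6)*(-8/20*49) = 2*(-8/20*49) = 2*(-8*1/20*49) = 2*(-⅖*49) = 2*(-98/5) = -196/5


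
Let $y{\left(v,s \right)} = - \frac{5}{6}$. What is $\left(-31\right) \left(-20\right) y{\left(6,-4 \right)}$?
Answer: $- \frac{1550}{3} \approx -516.67$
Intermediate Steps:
$y{\left(v,s \right)} = - \frac{5}{6}$ ($y{\left(v,s \right)} = \left(-5\right) \frac{1}{6} = - \frac{5}{6}$)
$\left(-31\right) \left(-20\right) y{\left(6,-4 \right)} = \left(-31\right) \left(-20\right) \left(- \frac{5}{6}\right) = 620 \left(- \frac{5}{6}\right) = - \frac{1550}{3}$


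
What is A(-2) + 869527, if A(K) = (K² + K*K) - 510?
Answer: 869025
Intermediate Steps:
A(K) = -510 + 2*K² (A(K) = (K² + K²) - 510 = 2*K² - 510 = -510 + 2*K²)
A(-2) + 869527 = (-510 + 2*(-2)²) + 869527 = (-510 + 2*4) + 869527 = (-510 + 8) + 869527 = -502 + 869527 = 869025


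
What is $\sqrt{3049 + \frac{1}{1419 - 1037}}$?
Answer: $\frac{\sqrt{444922658}}{382} \approx 55.218$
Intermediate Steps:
$\sqrt{3049 + \frac{1}{1419 - 1037}} = \sqrt{3049 + \frac{1}{382}} = \sqrt{\frac{1164719}{382}} = \frac{\sqrt{444922658}}{382}$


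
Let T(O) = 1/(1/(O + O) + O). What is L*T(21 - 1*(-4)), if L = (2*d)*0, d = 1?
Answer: 0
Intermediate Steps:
L = 0 (L = (2*1)*0 = 2*0 = 0)
T(O) = 1/(O + 1/(2*O)) (T(O) = 1/(1/(2*O) + O) = 1/(O + 1/(2*O)))
L*T(21 - 1*(-4)) = 0*(2*(21 - 1*(-4))/(1 + 2*(21 - 1*(-4))²)) = 0*(2*(21 + 4)/(1 + 2*(21 + 4)²)) = 0*(2*25/(1 + 2*25²)) = 0*(2*25/(1 + 2*625)) = 0*(2*25/(1 + 1250)) = 0*(2*25/1251) = 0*(2*25*(1/1251)) = 0*(50/1251) = 0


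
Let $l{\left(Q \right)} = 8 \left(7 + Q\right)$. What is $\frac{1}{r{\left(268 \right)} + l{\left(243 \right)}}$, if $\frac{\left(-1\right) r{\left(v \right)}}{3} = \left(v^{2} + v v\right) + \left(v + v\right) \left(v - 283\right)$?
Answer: $- \frac{1}{404824} \approx -2.4702 \cdot 10^{-6}$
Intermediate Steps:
$l{\left(Q \right)} = 56 + 8 Q$
$r{\left(v \right)} = - 6 v^{2} - 6 v \left(-283 + v\right)$ ($r{\left(v \right)} = - 3 \left(\left(v^{2} + v v\right) + \left(v + v\right) \left(v - 283\right)\right) = - 3 \left(\left(v^{2} + v^{2}\right) + 2 v \left(-283 + v\right)\right) = - 3 \left(2 v^{2} + 2 v \left(-283 + v\right)\right) = - 6 v^{2} - 6 v \left(-283 + v\right)$)
$\frac{1}{r{\left(268 \right)} + l{\left(243 \right)}} = \frac{1}{6 \cdot 268 \left(283 - 536\right) + \left(56 + 8 \cdot 243\right)} = \frac{1}{6 \cdot 268 \left(283 - 536\right) + \left(56 + 1944\right)} = \frac{1}{6 \cdot 268 \left(-253\right) + 2000} = \frac{1}{-406824 + 2000} = \frac{1}{-404824} = - \frac{1}{404824}$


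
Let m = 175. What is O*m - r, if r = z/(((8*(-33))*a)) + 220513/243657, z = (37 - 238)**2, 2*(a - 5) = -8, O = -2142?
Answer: -8034202803925/21441816 ≈ -3.7470e+5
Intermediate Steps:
a = 1 (a = 5 + (1/2)*(-8) = 5 - 4 = 1)
z = 40401 (z = (-201)**2 = 40401)
r = -3261923675/21441816 (r = 40401/(((8*(-33))*1)) + 220513/243657 = 40401/((-264*1)) + 220513*(1/243657) = 40401/(-264) + 220513/243657 = 40401*(-1/264) + 220513/243657 = -13467/88 + 220513/243657 = -3261923675/21441816 ≈ -152.13)
O*m - r = -2142*175 - 1*(-3261923675/21441816) = -374850 + 3261923675/21441816 = -8034202803925/21441816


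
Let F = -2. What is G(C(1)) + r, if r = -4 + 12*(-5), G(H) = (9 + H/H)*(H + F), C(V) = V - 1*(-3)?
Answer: -44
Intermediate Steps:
C(V) = 3 + V (C(V) = V + 3 = 3 + V)
G(H) = -20 + 10*H (G(H) = (9 + H/H)*(H - 2) = (9 + 1)*(-2 + H) = 10*(-2 + H) = -20 + 10*H)
r = -64 (r = -4 - 60 = -64)
G(C(1)) + r = (-20 + 10*(3 + 1)) - 64 = (-20 + 10*4) - 64 = (-20 + 40) - 64 = 20 - 64 = -44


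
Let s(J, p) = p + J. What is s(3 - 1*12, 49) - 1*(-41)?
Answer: 81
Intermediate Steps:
s(J, p) = J + p
s(3 - 1*12, 49) - 1*(-41) = ((3 - 1*12) + 49) - 1*(-41) = ((3 - 12) + 49) + 41 = (-9 + 49) + 41 = 40 + 41 = 81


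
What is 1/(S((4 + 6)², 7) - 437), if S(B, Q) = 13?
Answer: -1/424 ≈ -0.0023585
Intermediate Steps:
1/(S((4 + 6)², 7) - 437) = 1/(13 - 437) = 1/(-424) = -1/424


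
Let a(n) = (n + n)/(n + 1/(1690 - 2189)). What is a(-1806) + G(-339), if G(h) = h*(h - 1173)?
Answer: 461925521148/901195 ≈ 5.1257e+5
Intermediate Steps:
G(h) = h*(-1173 + h)
a(n) = 2*n/(-1/499 + n) (a(n) = (2*n)/(n + 1/(-499)) = (2*n)/(n - 1/499) = (2*n)/(-1/499 + n) = 2*n/(-1/499 + n))
a(-1806) + G(-339) = 998*(-1806)/(-1 + 499*(-1806)) - 339*(-1173 - 339) = 998*(-1806)/(-1 - 901194) - 339*(-1512) = 998*(-1806)/(-901195) + 512568 = 998*(-1806)*(-1/901195) + 512568 = 1802388/901195 + 512568 = 461925521148/901195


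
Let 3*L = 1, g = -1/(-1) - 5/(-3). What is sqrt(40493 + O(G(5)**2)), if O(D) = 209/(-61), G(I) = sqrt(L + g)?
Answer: 2*sqrt(37665426)/61 ≈ 201.22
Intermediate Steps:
g = 8/3 (g = -1*(-1) - 5*(-1/3) = 1 + 5/3 = 8/3 ≈ 2.6667)
L = 1/3 (L = (1/3)*1 = 1/3 ≈ 0.33333)
G(I) = sqrt(3) (G(I) = sqrt(1/3 + 8/3) = sqrt(3))
O(D) = -209/61 (O(D) = 209*(-1/61) = -209/61)
sqrt(40493 + O(G(5)**2)) = sqrt(40493 - 209/61) = sqrt(2469864/61) = 2*sqrt(37665426)/61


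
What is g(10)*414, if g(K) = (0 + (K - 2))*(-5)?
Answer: -16560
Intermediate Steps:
g(K) = 10 - 5*K (g(K) = (0 + (-2 + K))*(-5) = (-2 + K)*(-5) = 10 - 5*K)
g(10)*414 = (10 - 5*10)*414 = (10 - 50)*414 = -40*414 = -16560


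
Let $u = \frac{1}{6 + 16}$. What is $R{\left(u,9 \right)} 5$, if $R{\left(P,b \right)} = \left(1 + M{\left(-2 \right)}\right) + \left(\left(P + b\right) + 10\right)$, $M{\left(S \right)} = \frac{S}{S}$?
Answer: $\frac{2315}{22} \approx 105.23$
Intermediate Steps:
$M{\left(S \right)} = 1$
$u = \frac{1}{22} \approx 0.045455$
$R{\left(P,b \right)} = 12 + P + b$ ($R{\left(P,b \right)} = \left(1 + 1\right) + \left(\left(P + b\right) + 10\right) = 2 + \left(10 + P + b\right) = 12 + P + b$)
$R{\left(u,9 \right)} 5 = \left(12 + \frac{1}{22} + 9\right) 5 = \frac{463}{22} \cdot 5 = \frac{2315}{22}$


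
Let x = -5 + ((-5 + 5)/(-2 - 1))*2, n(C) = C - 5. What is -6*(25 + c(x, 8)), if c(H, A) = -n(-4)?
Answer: -204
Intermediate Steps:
n(C) = -5 + C
x = -5 (x = -5 + (0/(-3))*2 = -5 + (0*(-⅓))*2 = -5 + 0*2 = -5 + 0 = -5)
c(H, A) = 9 (c(H, A) = -(-5 - 4) = -1*(-9) = 9)
-6*(25 + c(x, 8)) = -6*(25 + 9) = -6*34 = -204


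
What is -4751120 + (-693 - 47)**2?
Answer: -4203520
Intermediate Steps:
-4751120 + (-693 - 47)**2 = -4751120 + (-740)**2 = -4751120 + 547600 = -4203520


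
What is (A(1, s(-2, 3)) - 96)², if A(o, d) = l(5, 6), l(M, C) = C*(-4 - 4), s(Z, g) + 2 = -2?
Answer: 20736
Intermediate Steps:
s(Z, g) = -4 (s(Z, g) = -2 - 2 = -4)
l(M, C) = -8*C (l(M, C) = C*(-8) = -8*C)
A(o, d) = -48 (A(o, d) = -8*6 = -48)
(A(1, s(-2, 3)) - 96)² = (-48 - 96)² = (-144)² = 20736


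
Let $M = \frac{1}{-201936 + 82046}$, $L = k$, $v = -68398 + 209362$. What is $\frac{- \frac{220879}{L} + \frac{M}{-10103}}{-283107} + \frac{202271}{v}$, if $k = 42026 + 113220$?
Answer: $\frac{897342498501466318514243}{625361742114182232939780} \approx 1.4349$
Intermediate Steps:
$k = 155246$
$v = 140964$
$L = 155246$
$M = - \frac{1}{119890}$ ($M = \frac{1}{-119890} = - \frac{1}{119890} \approx -8.341 \cdot 10^{-6}$)
$\frac{- \frac{220879}{L} + \frac{M}{-10103}}{-283107} + \frac{202271}{v} = \frac{- \frac{220879}{155246} - \frac{1}{119890 \left(-10103\right)}}{-283107} + \frac{202271}{140964} = \left(\left(-220879\right) \frac{1}{155246} - - \frac{1}{1211248670}\right) \left(- \frac{1}{283107}\right) + 202271 \cdot \frac{1}{140964} = \left(- \frac{220879}{155246} + \frac{1}{1211248670}\right) \left(- \frac{1}{283107}\right) + \frac{202271}{140964} = \left(- \frac{66884848706421}{47010377755705}\right) \left(- \frac{1}{283107}\right) + \frac{202271}{140964} = \frac{22294949568807}{4436322338428125145} + \frac{202271}{140964} = \frac{897342498501466318514243}{625361742114182232939780}$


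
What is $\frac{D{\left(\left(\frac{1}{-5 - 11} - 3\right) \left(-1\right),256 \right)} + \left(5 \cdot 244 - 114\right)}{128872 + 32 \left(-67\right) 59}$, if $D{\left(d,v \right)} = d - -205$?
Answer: $\frac{21025}{38016} \approx 0.55306$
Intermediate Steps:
$D{\left(d,v \right)} = 205 + d$ ($D{\left(d,v \right)} = d + 205 = 205 + d$)
$\frac{D{\left(\left(\frac{1}{-5 - 11} - 3\right) \left(-1\right),256 \right)} + \left(5 \cdot 244 - 114\right)}{128872 + 32 \left(-67\right) 59} = \frac{\left(205 + \left(\frac{1}{-5 - 11} - 3\right) \left(-1\right)\right) + \left(5 \cdot 244 - 114\right)}{128872 + 32 \left(-67\right) 59} = \frac{\left(205 + \left(\frac{1}{-16} - 3\right) \left(-1\right)\right) + \left(1220 - 114\right)}{128872 - 126496} = \frac{\left(205 + \left(- \frac{1}{16} - 3\right) \left(-1\right)\right) + 1106}{128872 - 126496} = \frac{\left(205 - - \frac{49}{16}\right) + 1106}{2376} = \left(\left(205 + \frac{49}{16}\right) + 1106\right) \frac{1}{2376} = \left(\frac{3329}{16} + 1106\right) \frac{1}{2376} = \frac{21025}{16} \cdot \frac{1}{2376} = \frac{21025}{38016}$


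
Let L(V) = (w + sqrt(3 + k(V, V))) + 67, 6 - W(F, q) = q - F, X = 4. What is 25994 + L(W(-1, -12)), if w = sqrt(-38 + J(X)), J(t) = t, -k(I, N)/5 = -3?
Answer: 26061 + 3*sqrt(2) + I*sqrt(34) ≈ 26065.0 + 5.831*I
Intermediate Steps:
k(I, N) = 15 (k(I, N) = -5*(-3) = 15)
w = I*sqrt(34) (w = sqrt(-38 + 4) = sqrt(-34) = I*sqrt(34) ≈ 5.8309*I)
W(F, q) = 6 + F - q (W(F, q) = 6 - (q - F) = 6 + (F - q) = 6 + F - q)
L(V) = 67 + 3*sqrt(2) + I*sqrt(34) (L(V) = (I*sqrt(34) + sqrt(3 + 15)) + 67 = (I*sqrt(34) + sqrt(18)) + 67 = (I*sqrt(34) + 3*sqrt(2)) + 67 = (3*sqrt(2) + I*sqrt(34)) + 67 = 67 + 3*sqrt(2) + I*sqrt(34))
25994 + L(W(-1, -12)) = 25994 + (67 + 3*sqrt(2) + I*sqrt(34)) = 26061 + 3*sqrt(2) + I*sqrt(34)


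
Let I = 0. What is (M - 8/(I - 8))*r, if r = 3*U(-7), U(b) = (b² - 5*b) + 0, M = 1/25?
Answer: 6552/25 ≈ 262.08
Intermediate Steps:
M = 1/25 ≈ 0.040000
U(b) = b² - 5*b
r = 252 (r = 3*(-7*(-5 - 7)) = 3*(-7*(-12)) = 3*84 = 252)
(M - 8/(I - 8))*r = (1/25 - 8/(0 - 8))*252 = (1/25 - 8/(-8))*252 = (1/25 - ⅛*(-8))*252 = (1/25 + 1)*252 = (26/25)*252 = 6552/25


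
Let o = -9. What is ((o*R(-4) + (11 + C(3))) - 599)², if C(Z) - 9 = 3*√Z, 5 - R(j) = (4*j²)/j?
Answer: 589851 - 4608*√3 ≈ 5.8187e+5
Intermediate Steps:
R(j) = 5 - 4*j (R(j) = 5 - 4*j²/j = 5 - 4*j)
C(Z) = 9 + 3*√Z
((o*R(-4) + (11 + C(3))) - 599)² = ((-9*(5 - 4*(-4)) + (11 + (9 + 3*√3))) - 599)² = ((-9*(5 + 16) + (20 + 3*√3)) - 599)² = ((-9*21 + (20 + 3*√3)) - 599)² = ((-189 + (20 + 3*√3)) - 599)² = ((-169 + 3*√3) - 599)² = (-768 + 3*√3)²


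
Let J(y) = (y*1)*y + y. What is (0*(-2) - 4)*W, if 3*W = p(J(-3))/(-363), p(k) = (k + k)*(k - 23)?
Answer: -272/363 ≈ -0.74931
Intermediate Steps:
J(y) = y + y² (J(y) = y*y + y = y² + y = y + y²)
p(k) = 2*k*(-23 + k) (p(k) = (2*k)*(-23 + k) = 2*k*(-23 + k))
W = 68/363 (W = ((2*(-3*(1 - 3))*(-23 - 3*(1 - 3)))/(-363))/3 = ((2*(-3*(-2))*(-23 - 3*(-2)))*(-1/363))/3 = ((2*6*(-23 + 6))*(-1/363))/3 = ((2*6*(-17))*(-1/363))/3 = (-204*(-1/363))/3 = (⅓)*(68/121) = 68/363 ≈ 0.18733)
(0*(-2) - 4)*W = (0*(-2) - 4)*(68/363) = (0 - 4)*(68/363) = -4*68/363 = -272/363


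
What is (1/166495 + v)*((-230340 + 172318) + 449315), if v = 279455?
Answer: 2600860858773174/23785 ≈ 1.0935e+11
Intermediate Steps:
(1/166495 + v)*((-230340 + 172318) + 449315) = (1/166495 + 279455)*((-230340 + 172318) + 449315) = (1/166495 + 279455)*(-58022 + 449315) = (46527860226/166495)*391293 = 2600860858773174/23785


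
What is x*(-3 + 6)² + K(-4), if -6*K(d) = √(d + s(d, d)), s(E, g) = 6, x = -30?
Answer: -270 - √2/6 ≈ -270.24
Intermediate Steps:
K(d) = -√(6 + d)/6 (K(d) = -√(d + 6)/6 = -√(6 + d)/6)
x*(-3 + 6)² + K(-4) = -30*(-3 + 6)² - √(6 - 4)/6 = -30*3² - √2/6 = -30*9 - √2/6 = -270 - √2/6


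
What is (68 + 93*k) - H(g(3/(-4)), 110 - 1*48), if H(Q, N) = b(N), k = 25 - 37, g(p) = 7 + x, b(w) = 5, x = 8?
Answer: -1053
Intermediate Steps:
g(p) = 15 (g(p) = 7 + 8 = 15)
k = -12
H(Q, N) = 5
(68 + 93*k) - H(g(3/(-4)), 110 - 1*48) = (68 + 93*(-12)) - 1*5 = (68 - 1116) - 5 = -1048 - 5 = -1053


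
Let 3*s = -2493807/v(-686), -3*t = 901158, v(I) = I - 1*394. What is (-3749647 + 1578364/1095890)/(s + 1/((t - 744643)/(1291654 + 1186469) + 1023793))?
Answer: -37531378636437891458403576/7704103882334700570089 ≈ -4871.6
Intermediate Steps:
v(I) = -394 + I (v(I) = I - 394 = -394 + I)
t = -300386 (t = -⅓*901158 = -300386)
s = 831269/1080 (s = (-2493807/(-394 - 686))/3 = (-2493807/(-1080))/3 = (-2493807*(-1/1080))/3 = (⅓)*(831269/360) = 831269/1080 ≈ 769.69)
(-3749647 + 1578364/1095890)/(s + 1/((t - 744643)/(1291654 + 1186469) + 1023793)) = (-3749647 + 1578364/1095890)/(831269/1080 + 1/((-300386 - 744643)/(1291654 + 1186469) + 1023793)) = (-3749647 + 1578364*(1/1095890))/(831269/1080 + 1/(-1045029/2478123 + 1023793)) = (-3749647 + 789182/547945)/(831269/1080 + 1/(-1045029*1/2478123 + 1023793)) = -2054599536233/(547945*(831269/1080 + 1/(-348343/826041 + 1023793))) = -2054599536233/(547945*(831269/1080 + 1/(845694645170/826041))) = -2054599536233/(547945*(831269/1080 + 826041/845694645170)) = -2054599536233/(547945*70299974288794501/91335021678360) = -2054599536233/547945*91335021678360/70299974288794501 = -37531378636437891458403576/7704103882334700570089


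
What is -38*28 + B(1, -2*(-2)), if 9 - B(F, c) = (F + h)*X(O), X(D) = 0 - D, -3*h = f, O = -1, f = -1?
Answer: -3169/3 ≈ -1056.3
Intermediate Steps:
h = ⅓ (h = -⅓*(-1) = ⅓ ≈ 0.33333)
X(D) = -D
B(F, c) = 26/3 - F (B(F, c) = 9 - (F + ⅓)*(-1*(-1)) = 9 - (⅓ + F) = 9 + (-⅓ - F) = 26/3 - F)
-38*28 + B(1, -2*(-2)) = -38*28 + (26/3 - 1*1) = -1064 + (26/3 - 1) = -1064 + 23/3 = -3169/3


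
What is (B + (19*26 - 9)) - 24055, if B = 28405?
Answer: 4835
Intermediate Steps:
(B + (19*26 - 9)) - 24055 = (28405 + (19*26 - 9)) - 24055 = (28405 + (494 - 9)) - 24055 = (28405 + 485) - 24055 = 28890 - 24055 = 4835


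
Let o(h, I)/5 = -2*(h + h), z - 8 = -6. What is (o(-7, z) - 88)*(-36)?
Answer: -1872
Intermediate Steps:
z = 2 (z = 8 - 6 = 2)
o(h, I) = -20*h (o(h, I) = 5*(-2*(h + h)) = 5*(-4*h) = -20*h)
(o(-7, z) - 88)*(-36) = (-20*(-7) - 88)*(-36) = (140 - 88)*(-36) = 52*(-36) = -1872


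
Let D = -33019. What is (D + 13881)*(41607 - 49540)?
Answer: 151821754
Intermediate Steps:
(D + 13881)*(41607 - 49540) = (-33019 + 13881)*(41607 - 49540) = -19138*(-7933) = 151821754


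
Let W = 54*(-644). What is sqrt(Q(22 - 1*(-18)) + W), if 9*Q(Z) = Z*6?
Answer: 2*I*sqrt(78186)/3 ≈ 186.41*I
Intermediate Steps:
Q(Z) = 2*Z/3 (Q(Z) = (Z*6)/9 = (6*Z)/9 = 2*Z/3)
W = -34776
sqrt(Q(22 - 1*(-18)) + W) = sqrt(2*(22 - 1*(-18))/3 - 34776) = sqrt(2*(22 + 18)/3 - 34776) = sqrt((2/3)*40 - 34776) = sqrt(80/3 - 34776) = sqrt(-104248/3) = 2*I*sqrt(78186)/3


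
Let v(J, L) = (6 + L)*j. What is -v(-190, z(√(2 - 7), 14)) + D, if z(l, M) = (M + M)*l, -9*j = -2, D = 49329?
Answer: 147983/3 - 56*I*√5/9 ≈ 49328.0 - 13.913*I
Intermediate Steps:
j = 2/9 (j = -⅑*(-2) = 2/9 ≈ 0.22222)
z(l, M) = 2*M*l (z(l, M) = (2*M)*l = 2*M*l)
v(J, L) = 4/3 + 2*L/9 (v(J, L) = (6 + L)*(2/9) = 4/3 + 2*L/9)
-v(-190, z(√(2 - 7), 14)) + D = -(4/3 + 2*(2*14*√(2 - 7))/9) + 49329 = -(4/3 + 2*(2*14*√(-5))/9) + 49329 = -(4/3 + 2*(2*14*(I*√5))/9) + 49329 = -(4/3 + 2*(28*I*√5)/9) + 49329 = -(4/3 + 56*I*√5/9) + 49329 = (-4/3 - 56*I*√5/9) + 49329 = 147983/3 - 56*I*√5/9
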